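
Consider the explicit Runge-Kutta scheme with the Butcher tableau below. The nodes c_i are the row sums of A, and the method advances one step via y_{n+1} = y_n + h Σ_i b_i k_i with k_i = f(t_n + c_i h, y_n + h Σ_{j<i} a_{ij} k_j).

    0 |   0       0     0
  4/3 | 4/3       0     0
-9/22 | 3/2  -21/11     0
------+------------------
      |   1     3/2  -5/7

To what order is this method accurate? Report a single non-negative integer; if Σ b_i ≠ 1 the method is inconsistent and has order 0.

0

b = (1, 3/2, -5/7)
c = (0, 4/3, -9/22)
Ac = (0, 0, -28/11)
Σ b_i: 1·1 + 3/2·1 + (-5/7)·1 = 25/14 ≠ 1 ⇒ order 0.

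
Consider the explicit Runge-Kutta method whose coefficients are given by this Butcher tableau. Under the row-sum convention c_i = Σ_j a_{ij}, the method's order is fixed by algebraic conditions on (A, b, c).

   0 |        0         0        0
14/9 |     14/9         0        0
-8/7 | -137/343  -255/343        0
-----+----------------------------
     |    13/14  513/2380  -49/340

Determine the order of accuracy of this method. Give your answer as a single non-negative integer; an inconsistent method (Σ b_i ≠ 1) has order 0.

3

b = (13/14, 513/2380, -49/340)
c = (0, 14/9, -8/7)
Ac = (0, 0, -170/147)
Σ b_i: 13/14·1 + 513/2380·1 + (-49/340)·1 = 1 ✓
b·c: 513/2380·14/9 + (-49/340)·(-8/7) = 1/2 ✓
b·c²: 513/2380·196/81 + (-49/340)·64/49 = 1/3 ✓
b·Ac: (-49/340)·(-170/147) = 1/6 ✓; 3 stages ⇒ order 3.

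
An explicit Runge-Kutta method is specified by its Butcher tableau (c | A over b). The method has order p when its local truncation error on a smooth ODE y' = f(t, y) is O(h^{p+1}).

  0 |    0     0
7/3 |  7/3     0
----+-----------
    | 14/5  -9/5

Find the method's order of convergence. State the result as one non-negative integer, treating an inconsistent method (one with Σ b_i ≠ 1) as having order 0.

1

b = (14/5, -9/5)
c = (0, 7/3)
Σ b_i: 14/5·1 + (-9/5)·1 = 1 ✓
b·c: (-9/5)·7/3 = -21/5 ≠ 1/2 ⇒ order 1.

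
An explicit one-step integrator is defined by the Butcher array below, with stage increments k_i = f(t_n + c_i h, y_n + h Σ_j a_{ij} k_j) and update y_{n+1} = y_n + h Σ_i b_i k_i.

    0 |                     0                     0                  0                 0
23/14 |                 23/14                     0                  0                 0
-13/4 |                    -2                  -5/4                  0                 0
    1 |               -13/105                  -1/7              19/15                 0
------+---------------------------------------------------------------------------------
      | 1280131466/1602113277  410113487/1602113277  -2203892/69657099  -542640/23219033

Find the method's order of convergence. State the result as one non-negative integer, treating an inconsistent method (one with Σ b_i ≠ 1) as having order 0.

b = (1280131466/1602113277, 410113487/1602113277, -2203892/69657099, -542640/23219033)
c = (0, 23/14, -13/4, 1)
Ac = (0, 0, -115/56, -12793/2940)
Σ b_i: 1280131466/1602113277·1 + 410113487/1602113277·1 + (-2203892/69657099)·1 + (-542640/23219033)·1 = 1 ✓
b·c: 410113487/1602113277·23/14 + (-2203892/69657099)·(-13/4) + (-542640/23219033)·1 = 1/2 ✓
b·c²: 410113487/1602113277·529/196 + (-2203892/69657099)·169/16 + (-542640/23219033)·1 = 1/3 ✓
b·Ac: (-2203892/69657099)·(-115/56) + (-542640/23219033)·(-12793/2940) = 1/6 ✓
b·c³: 410113487/1602113277·12167/2744 + (-2203892/69657099)·(-2197/64) + (-542640/23219033)·1 = 5715396727/2600531696 ≠ 1/4 ⇒ order 3.
b·(c∘Ac): (-2203892/69657099)·1495/224 + (-542640/23219033)·(-12793/2940) = -427019291/3900797544 ≠ 1/8
b·Ac²: (-2203892/69657099)·(-2645/784) + (-542640/23219033)·1069633/82320 = -384081989/1950398772 ≠ 1/12
b·A²c: (-542640/23219033)·(-437/168) = 1411510/23219033 ≠ 1/24

3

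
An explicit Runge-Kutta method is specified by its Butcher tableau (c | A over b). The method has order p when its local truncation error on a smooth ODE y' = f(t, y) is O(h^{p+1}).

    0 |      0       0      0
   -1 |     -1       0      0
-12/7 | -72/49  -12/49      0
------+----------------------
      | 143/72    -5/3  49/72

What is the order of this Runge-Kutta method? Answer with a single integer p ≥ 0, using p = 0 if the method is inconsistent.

b = (143/72, -5/3, 49/72)
c = (0, -1, -12/7)
Ac = (0, 0, 12/49)
Σ b_i: 143/72·1 + (-5/3)·1 + 49/72·1 = 1 ✓
b·c: (-5/3)·(-1) + 49/72·(-12/7) = 1/2 ✓
b·c²: (-5/3)·1 + 49/72·144/49 = 1/3 ✓
b·Ac: 49/72·12/49 = 1/6 ✓; 3 stages ⇒ order 3.

3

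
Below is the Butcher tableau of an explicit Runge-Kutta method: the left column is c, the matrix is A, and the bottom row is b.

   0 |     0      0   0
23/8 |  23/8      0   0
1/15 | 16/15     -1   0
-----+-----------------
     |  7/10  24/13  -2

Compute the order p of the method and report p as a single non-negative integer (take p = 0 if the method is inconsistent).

0

b = (7/10, 24/13, -2)
c = (0, 23/8, 1/15)
Ac = (0, 0, -23/8)
Σ b_i: 7/10·1 + 24/13·1 + (-2)·1 = 71/130 ≠ 1 ⇒ order 0.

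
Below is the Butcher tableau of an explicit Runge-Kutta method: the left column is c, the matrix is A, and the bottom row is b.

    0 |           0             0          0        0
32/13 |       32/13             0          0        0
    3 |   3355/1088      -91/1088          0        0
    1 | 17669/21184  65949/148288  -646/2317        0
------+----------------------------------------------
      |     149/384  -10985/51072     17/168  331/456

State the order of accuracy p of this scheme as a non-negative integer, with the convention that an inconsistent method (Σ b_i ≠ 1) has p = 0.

b = (149/384, -10985/51072, 17/168, 331/456)
c = (0, 32/13, 3, 1)
Ac = (0, 0, -7/34, 171/662)
Σ b_i: 149/384·1 + (-10985/51072)·1 + 17/168·1 + 331/456·1 = 1 ✓
b·c: (-10985/51072)·32/13 + 17/168·3 + 331/456·1 = 1/2 ✓
b·c²: (-10985/51072)·1024/169 + 17/168·9 + 331/456·1 = 1/3 ✓
b·Ac: 17/168·(-7/34) + 331/456·171/662 = 1/6 ✓
b·c³: (-10985/51072)·32768/2197 + 17/168·27 + 331/456·1 = 1/4 ✓
b·(c∘Ac): 17/168·(-21/34) + 331/456·171/662 = 1/8 ✓
b·Ac²: 17/168·(-112/221) + 331/456·798/4303 = 1/12 ✓
b·A²c: 331/456·19/331 = 1/24 ✓; 4 stages ⇒ order 4.

4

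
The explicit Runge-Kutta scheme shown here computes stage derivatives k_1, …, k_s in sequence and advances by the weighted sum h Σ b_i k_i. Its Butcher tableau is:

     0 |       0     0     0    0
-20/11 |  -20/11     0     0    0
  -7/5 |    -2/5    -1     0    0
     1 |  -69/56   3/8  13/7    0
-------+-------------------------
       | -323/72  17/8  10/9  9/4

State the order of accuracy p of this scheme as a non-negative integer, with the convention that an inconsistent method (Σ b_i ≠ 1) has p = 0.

1

b = (-323/72, 17/8, 10/9, 9/4)
c = (0, -20/11, -7/5, 1)
Ac = (0, 0, 20/11, -361/110)
Σ b_i: (-323/72)·1 + 17/8·1 + 10/9·1 + 9/4·1 = 1 ✓
b·c: 17/8·(-20/11) + 10/9·(-7/5) + 9/4·1 = -1255/396 ≠ 1/2 ⇒ order 1.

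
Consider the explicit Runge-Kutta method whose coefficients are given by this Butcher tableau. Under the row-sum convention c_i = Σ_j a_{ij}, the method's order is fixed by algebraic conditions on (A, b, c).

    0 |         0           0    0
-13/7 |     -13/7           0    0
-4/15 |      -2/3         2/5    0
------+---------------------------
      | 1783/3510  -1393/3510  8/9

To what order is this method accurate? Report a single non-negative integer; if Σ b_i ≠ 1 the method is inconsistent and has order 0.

b = (1783/3510, -1393/3510, 8/9)
c = (0, -13/7, -4/15)
Ac = (0, 0, -26/35)
Σ b_i: 1783/3510·1 + (-1393/3510)·1 + 8/9·1 = 1 ✓
b·c: (-1393/3510)·(-13/7) + 8/9·(-4/15) = 1/2 ✓
b·c²: (-1393/3510)·169/49 + 8/9·16/225 = -37013/28350 ≠ 1/3 ⇒ order 2.
b·Ac: 8/9·(-26/35) = -208/315 ≠ 1/6

2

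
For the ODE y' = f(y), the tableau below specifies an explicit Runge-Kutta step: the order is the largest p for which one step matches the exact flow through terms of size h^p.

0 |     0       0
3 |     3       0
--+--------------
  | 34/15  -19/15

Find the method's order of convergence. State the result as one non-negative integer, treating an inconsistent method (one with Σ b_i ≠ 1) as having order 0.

1

b = (34/15, -19/15)
c = (0, 3)
Σ b_i: 34/15·1 + (-19/15)·1 = 1 ✓
b·c: (-19/15)·3 = -19/5 ≠ 1/2 ⇒ order 1.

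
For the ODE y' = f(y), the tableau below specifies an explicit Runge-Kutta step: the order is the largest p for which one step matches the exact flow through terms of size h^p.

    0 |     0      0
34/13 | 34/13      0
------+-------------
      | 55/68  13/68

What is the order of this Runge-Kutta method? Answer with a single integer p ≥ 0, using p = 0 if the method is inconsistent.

2

b = (55/68, 13/68)
c = (0, 34/13)
Σ b_i: 55/68·1 + 13/68·1 = 1 ✓
b·c: 13/68·34/13 = 1/2 ✓; 2 stages ⇒ order 2.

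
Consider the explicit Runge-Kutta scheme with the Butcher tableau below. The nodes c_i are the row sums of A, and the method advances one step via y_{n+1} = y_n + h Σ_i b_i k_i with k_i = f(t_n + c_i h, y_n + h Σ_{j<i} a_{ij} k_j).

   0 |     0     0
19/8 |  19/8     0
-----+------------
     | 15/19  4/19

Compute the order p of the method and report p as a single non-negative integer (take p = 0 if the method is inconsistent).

2

b = (15/19, 4/19)
c = (0, 19/8)
Σ b_i: 15/19·1 + 4/19·1 = 1 ✓
b·c: 4/19·19/8 = 1/2 ✓; 2 stages ⇒ order 2.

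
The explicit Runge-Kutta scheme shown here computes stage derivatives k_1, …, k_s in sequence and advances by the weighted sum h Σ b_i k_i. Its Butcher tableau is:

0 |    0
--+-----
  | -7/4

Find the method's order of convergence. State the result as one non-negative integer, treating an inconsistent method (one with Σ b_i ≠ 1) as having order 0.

b = (-7/4)
c = (0)
Σ b_i: (-7/4)·1 = -7/4 ≠ 1 ⇒ order 0.

0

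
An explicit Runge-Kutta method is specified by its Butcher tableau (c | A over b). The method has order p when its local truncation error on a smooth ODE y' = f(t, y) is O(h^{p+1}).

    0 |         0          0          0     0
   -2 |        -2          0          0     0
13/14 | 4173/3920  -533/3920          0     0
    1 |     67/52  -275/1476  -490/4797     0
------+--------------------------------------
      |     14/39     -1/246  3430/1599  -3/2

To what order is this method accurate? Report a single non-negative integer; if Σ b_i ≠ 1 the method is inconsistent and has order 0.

4

b = (14/39, -1/246, 3430/1599, -3/2)
c = (0, -2, 13/14, 1)
Ac = (0, 0, 533/1960, 5/18)
Σ b_i: 14/39·1 + (-1/246)·1 + 3430/1599·1 + (-3/2)·1 = 1 ✓
b·c: (-1/246)·(-2) + 3430/1599·13/14 + (-3/2)·1 = 1/2 ✓
b·c²: (-1/246)·4 + 3430/1599·169/196 + (-3/2)·1 = 1/3 ✓
b·Ac: 3430/1599·533/1960 + (-3/2)·5/18 = 1/6 ✓
b·c³: (-1/246)·(-8) + 3430/1599·2197/2744 + (-3/2)·1 = 1/4 ✓
b·(c∘Ac): 3430/1599·6929/27440 + (-3/2)·5/18 = 1/8 ✓
b·Ac²: 3430/1599·(-533/980) + (-3/2)·(-5/6) = 1/12 ✓
b·A²c: (-3/2)·(-1/36) = 1/24 ✓; 4 stages ⇒ order 4.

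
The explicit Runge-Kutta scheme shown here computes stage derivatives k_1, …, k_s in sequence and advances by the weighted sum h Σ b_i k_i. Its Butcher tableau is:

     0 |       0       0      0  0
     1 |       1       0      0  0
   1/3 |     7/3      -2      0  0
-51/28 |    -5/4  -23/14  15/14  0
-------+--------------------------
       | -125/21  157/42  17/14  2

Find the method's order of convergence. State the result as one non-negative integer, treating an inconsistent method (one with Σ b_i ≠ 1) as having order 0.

b = (-125/21, 157/42, 17/14, 2)
c = (0, 1, 1/3, -51/28)
Ac = (0, 0, -2, -9/7)
Σ b_i: (-125/21)·1 + 157/42·1 + 17/14·1 + 2·1 = 1 ✓
b·c: 157/42·1 + 17/14·1/3 + 2·(-51/28) = 1/2 ✓
b·c²: 157/42·1 + 17/14·1/9 + 2·2601/784 = 37073/3528 ≠ 1/3 ⇒ order 2.
b·Ac: 17/14·(-2) + 2·(-9/7) = -5 ≠ 1/6

2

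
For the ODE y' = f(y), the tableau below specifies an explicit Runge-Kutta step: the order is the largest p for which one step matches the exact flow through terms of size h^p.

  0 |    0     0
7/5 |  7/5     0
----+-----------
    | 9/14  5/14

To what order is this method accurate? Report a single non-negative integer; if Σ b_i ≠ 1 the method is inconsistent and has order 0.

b = (9/14, 5/14)
c = (0, 7/5)
Σ b_i: 9/14·1 + 5/14·1 = 1 ✓
b·c: 5/14·7/5 = 1/2 ✓; 2 stages ⇒ order 2.

2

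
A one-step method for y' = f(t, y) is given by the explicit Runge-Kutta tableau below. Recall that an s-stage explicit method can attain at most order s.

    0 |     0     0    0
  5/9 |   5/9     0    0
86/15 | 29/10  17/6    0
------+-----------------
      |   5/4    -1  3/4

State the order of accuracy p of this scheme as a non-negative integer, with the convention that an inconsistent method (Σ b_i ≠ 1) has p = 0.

1

b = (5/4, -1, 3/4)
c = (0, 5/9, 86/15)
Ac = (0, 0, 85/54)
Σ b_i: 5/4·1 + (-1)·1 + 3/4·1 = 1 ✓
b·c: (-1)·5/9 + 3/4·86/15 = 337/90 ≠ 1/2 ⇒ order 1.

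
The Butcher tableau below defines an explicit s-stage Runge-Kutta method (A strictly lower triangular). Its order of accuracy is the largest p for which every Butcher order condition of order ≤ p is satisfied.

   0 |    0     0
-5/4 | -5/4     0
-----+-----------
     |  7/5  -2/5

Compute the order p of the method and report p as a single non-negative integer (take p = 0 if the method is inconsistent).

b = (7/5, -2/5)
c = (0, -5/4)
Σ b_i: 7/5·1 + (-2/5)·1 = 1 ✓
b·c: (-2/5)·(-5/4) = 1/2 ✓; 2 stages ⇒ order 2.

2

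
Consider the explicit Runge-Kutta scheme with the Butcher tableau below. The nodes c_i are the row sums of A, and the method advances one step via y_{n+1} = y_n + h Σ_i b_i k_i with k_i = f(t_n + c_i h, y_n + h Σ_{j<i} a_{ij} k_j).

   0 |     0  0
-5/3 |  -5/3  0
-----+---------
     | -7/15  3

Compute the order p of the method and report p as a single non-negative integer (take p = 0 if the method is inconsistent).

0

b = (-7/15, 3)
c = (0, -5/3)
Σ b_i: (-7/15)·1 + 3·1 = 38/15 ≠ 1 ⇒ order 0.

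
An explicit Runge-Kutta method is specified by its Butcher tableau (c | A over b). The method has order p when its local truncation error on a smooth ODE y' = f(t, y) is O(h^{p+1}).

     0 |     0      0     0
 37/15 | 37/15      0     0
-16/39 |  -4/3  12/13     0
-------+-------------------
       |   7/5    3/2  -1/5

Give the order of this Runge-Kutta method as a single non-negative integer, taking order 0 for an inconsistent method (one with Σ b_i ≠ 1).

0

b = (7/5, 3/2, -1/5)
c = (0, 37/15, -16/39)
Ac = (0, 0, 148/65)
Σ b_i: 7/5·1 + 3/2·1 + (-1/5)·1 = 27/10 ≠ 1 ⇒ order 0.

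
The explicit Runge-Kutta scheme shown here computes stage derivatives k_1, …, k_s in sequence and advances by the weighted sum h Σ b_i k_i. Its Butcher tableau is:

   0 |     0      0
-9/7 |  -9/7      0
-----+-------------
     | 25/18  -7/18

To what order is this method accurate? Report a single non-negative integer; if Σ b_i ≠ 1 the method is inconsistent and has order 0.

2

b = (25/18, -7/18)
c = (0, -9/7)
Σ b_i: 25/18·1 + (-7/18)·1 = 1 ✓
b·c: (-7/18)·(-9/7) = 1/2 ✓; 2 stages ⇒ order 2.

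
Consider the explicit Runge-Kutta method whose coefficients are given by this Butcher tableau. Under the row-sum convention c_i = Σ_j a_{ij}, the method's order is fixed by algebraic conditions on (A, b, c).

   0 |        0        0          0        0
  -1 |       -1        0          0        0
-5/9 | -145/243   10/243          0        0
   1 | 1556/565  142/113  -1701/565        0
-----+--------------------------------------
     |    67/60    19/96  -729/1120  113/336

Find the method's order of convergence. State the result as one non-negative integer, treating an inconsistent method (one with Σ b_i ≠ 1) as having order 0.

b = (67/60, 19/96, -729/1120, 113/336)
c = (0, -1, -5/9, 1)
Ac = (0, 0, -10/243, 47/113)
Σ b_i: 67/60·1 + 19/96·1 + (-729/1120)·1 + 113/336·1 = 1 ✓
b·c: 19/96·(-1) + (-729/1120)·(-5/9) + 113/336·1 = 1/2 ✓
b·c²: 19/96·1 + (-729/1120)·25/81 + 113/336·1 = 1/3 ✓
b·Ac: (-729/1120)·(-10/243) + 113/336·47/113 = 1/6 ✓
b·c³: 19/96·(-1) + (-729/1120)·(-125/729) + 113/336·1 = 1/4 ✓
b·(c∘Ac): (-729/1120)·50/2187 + 113/336·47/113 = 1/8 ✓
b·Ac²: (-729/1120)·10/243 + 113/336·37/113 = 1/12 ✓
b·A²c: 113/336·14/113 = 1/24 ✓; 4 stages ⇒ order 4.

4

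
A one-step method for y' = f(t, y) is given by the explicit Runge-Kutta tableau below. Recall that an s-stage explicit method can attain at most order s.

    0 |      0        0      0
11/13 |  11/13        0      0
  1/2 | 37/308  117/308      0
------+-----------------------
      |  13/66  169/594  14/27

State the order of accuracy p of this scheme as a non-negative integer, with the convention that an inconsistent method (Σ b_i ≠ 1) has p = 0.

b = (13/66, 169/594, 14/27)
c = (0, 11/13, 1/2)
Ac = (0, 0, 9/28)
Σ b_i: 13/66·1 + 169/594·1 + 14/27·1 = 1 ✓
b·c: 169/594·11/13 + 14/27·1/2 = 1/2 ✓
b·c²: 169/594·121/169 + 14/27·1/4 = 1/3 ✓
b·Ac: 14/27·9/28 = 1/6 ✓; 3 stages ⇒ order 3.

3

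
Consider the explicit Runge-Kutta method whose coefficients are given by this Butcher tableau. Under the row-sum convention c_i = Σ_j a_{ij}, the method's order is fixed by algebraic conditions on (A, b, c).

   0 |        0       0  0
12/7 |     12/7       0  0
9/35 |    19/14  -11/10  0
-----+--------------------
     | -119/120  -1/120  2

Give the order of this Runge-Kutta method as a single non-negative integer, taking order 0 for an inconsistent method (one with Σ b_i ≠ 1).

2

b = (-119/120, -1/120, 2)
c = (0, 12/7, 9/35)
Ac = (0, 0, -66/35)
Σ b_i: (-119/120)·1 + (-1/120)·1 + 2·1 = 1 ✓
b·c: (-1/120)·12/7 + 2·9/35 = 1/2 ✓
b·c²: (-1/120)·144/49 + 2·81/1225 = 132/1225 ≠ 1/3 ⇒ order 2.
b·Ac: 2·(-66/35) = -132/35 ≠ 1/6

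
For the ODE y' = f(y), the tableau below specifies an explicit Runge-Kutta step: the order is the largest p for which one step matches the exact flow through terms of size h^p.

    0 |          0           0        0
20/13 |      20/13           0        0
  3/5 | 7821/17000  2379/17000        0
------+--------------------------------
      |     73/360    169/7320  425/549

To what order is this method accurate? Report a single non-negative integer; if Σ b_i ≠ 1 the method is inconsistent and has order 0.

3

b = (73/360, 169/7320, 425/549)
c = (0, 20/13, 3/5)
Ac = (0, 0, 183/850)
Σ b_i: 73/360·1 + 169/7320·1 + 425/549·1 = 1 ✓
b·c: 169/7320·20/13 + 425/549·3/5 = 1/2 ✓
b·c²: 169/7320·400/169 + 425/549·9/25 = 1/3 ✓
b·Ac: 425/549·183/850 = 1/6 ✓; 3 stages ⇒ order 3.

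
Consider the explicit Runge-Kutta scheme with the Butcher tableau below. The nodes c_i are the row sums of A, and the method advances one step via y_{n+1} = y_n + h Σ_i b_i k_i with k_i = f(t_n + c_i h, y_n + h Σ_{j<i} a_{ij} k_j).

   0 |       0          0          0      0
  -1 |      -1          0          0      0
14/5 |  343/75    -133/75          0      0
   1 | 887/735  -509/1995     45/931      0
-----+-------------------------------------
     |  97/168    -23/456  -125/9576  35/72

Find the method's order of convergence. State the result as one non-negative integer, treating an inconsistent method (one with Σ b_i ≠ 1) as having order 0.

4

b = (97/168, -23/456, -125/9576, 35/72)
c = (0, -1, 14/5, 1)
Ac = (0, 0, 133/75, 41/105)
Σ b_i: 97/168·1 + (-23/456)·1 + (-125/9576)·1 + 35/72·1 = 1 ✓
b·c: (-23/456)·(-1) + (-125/9576)·14/5 + 35/72·1 = 1/2 ✓
b·c²: (-23/456)·1 + (-125/9576)·196/25 + 35/72·1 = 1/3 ✓
b·Ac: (-125/9576)·133/75 + 35/72·41/105 = 1/6 ✓
b·c³: (-23/456)·(-1) + (-125/9576)·2744/125 + 35/72·1 = 1/4 ✓
b·(c∘Ac): (-125/9576)·1862/375 + 35/72·41/105 = 1/8 ✓
b·Ac²: (-125/9576)·(-133/75) + 35/72·13/105 = 1/12 ✓
b·A²c: 35/72·3/35 = 1/24 ✓; 4 stages ⇒ order 4.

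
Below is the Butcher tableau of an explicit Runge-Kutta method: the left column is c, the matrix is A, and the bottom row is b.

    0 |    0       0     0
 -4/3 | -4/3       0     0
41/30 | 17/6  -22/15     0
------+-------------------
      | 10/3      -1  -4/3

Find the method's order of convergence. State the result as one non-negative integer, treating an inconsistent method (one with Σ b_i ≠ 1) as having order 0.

b = (10/3, -1, -4/3)
c = (0, -4/3, 41/30)
Ac = (0, 0, 88/45)
Σ b_i: 10/3·1 + (-1)·1 + (-4/3)·1 = 1 ✓
b·c: (-1)·(-4/3) + (-4/3)·41/30 = -22/45 ≠ 1/2 ⇒ order 1.

1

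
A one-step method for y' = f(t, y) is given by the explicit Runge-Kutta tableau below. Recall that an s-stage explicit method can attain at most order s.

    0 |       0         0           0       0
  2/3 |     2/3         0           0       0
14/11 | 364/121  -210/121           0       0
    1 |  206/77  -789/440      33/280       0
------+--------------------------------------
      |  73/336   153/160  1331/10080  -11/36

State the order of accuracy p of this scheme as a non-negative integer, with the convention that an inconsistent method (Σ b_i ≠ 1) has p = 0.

4

b = (73/336, 153/160, 1331/10080, -11/36)
c = (0, 2/3, 14/11, 1)
Ac = (0, 0, -140/121, -23/22)
Σ b_i: 73/336·1 + 153/160·1 + 1331/10080·1 + (-11/36)·1 = 1 ✓
b·c: 153/160·2/3 + 1331/10080·14/11 + (-11/36)·1 = 1/2 ✓
b·c²: 153/160·4/9 + 1331/10080·196/121 + (-11/36)·1 = 1/3 ✓
b·Ac: 1331/10080·(-140/121) + (-11/36)·(-23/22) = 1/6 ✓
b·c³: 153/160·8/27 + 1331/10080·2744/1331 + (-11/36)·1 = 1/4 ✓
b·(c∘Ac): 1331/10080·(-1960/1331) + (-11/36)·(-23/22) = 1/8 ✓
b·Ac²: 1331/10080·(-280/363) + (-11/36)·(-20/33) = 1/12 ✓
b·A²c: (-11/36)·(-3/22) = 1/24 ✓; 4 stages ⇒ order 4.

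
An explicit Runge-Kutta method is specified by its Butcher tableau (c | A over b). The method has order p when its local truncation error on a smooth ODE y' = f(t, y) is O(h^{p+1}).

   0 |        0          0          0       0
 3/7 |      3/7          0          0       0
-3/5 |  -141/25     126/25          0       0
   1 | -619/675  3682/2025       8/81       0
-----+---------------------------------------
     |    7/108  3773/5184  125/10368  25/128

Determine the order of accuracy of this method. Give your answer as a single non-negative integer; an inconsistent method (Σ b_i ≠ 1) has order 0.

4

b = (7/108, 3773/5184, 125/10368, 25/128)
c = (0, 3/7, -3/5, 1)
Ac = (0, 0, 54/25, 18/25)
Σ b_i: 7/108·1 + 3773/5184·1 + 125/10368·1 + 25/128·1 = 1 ✓
b·c: 3773/5184·3/7 + 125/10368·(-3/5) + 25/128·1 = 1/2 ✓
b·c²: 3773/5184·9/49 + 125/10368·9/25 + 25/128·1 = 1/3 ✓
b·Ac: 125/10368·54/25 + 25/128·18/25 = 1/6 ✓
b·c³: 3773/5184·27/343 + 125/10368·(-27/125) + 25/128·1 = 1/4 ✓
b·(c∘Ac): 125/10368·(-162/125) + 25/128·18/25 = 1/8 ✓
b·Ac²: 125/10368·162/175 + 25/128·194/525 = 1/12 ✓
b·A²c: 25/128·16/75 = 1/24 ✓; 4 stages ⇒ order 4.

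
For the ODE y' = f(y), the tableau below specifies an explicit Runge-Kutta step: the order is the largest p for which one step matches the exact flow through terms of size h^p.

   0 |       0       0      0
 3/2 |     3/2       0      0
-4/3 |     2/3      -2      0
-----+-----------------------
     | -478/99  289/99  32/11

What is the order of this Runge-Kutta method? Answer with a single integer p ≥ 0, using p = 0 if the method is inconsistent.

2

b = (-478/99, 289/99, 32/11)
c = (0, 3/2, -4/3)
Ac = (0, 0, -3)
Σ b_i: (-478/99)·1 + 289/99·1 + 32/11·1 = 1 ✓
b·c: 289/99·3/2 + 32/11·(-4/3) = 1/2 ✓
b·c²: 289/99·9/4 + 32/11·16/9 = 4649/396 ≠ 1/3 ⇒ order 2.
b·Ac: 32/11·(-3) = -96/11 ≠ 1/6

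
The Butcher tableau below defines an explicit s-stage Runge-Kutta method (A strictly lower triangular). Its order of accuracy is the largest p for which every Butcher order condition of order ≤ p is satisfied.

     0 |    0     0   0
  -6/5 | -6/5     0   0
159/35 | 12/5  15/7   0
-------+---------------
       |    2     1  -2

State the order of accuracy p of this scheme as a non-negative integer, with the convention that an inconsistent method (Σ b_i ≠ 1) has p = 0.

1

b = (2, 1, -2)
c = (0, -6/5, 159/35)
Ac = (0, 0, -18/7)
Σ b_i: 2·1 + 1·1 + (-2)·1 = 1 ✓
b·c: 1·(-6/5) + (-2)·159/35 = -72/7 ≠ 1/2 ⇒ order 1.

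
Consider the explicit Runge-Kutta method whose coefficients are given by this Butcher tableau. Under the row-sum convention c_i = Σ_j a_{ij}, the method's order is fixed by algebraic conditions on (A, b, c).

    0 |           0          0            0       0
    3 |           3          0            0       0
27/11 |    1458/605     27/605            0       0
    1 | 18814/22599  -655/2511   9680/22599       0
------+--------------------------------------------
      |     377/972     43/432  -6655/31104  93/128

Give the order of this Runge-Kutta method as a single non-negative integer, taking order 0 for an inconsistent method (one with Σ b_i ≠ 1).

b = (377/972, 43/432, -6655/31104, 93/128)
c = (0, 3, 27/11, 1)
Ac = (0, 0, 81/605, 25/93)
Σ b_i: 377/972·1 + 43/432·1 + (-6655/31104)·1 + 93/128·1 = 1 ✓
b·c: 43/432·3 + (-6655/31104)·27/11 + 93/128·1 = 1/2 ✓
b·c²: 43/432·9 + (-6655/31104)·729/121 + 93/128·1 = 1/3 ✓
b·Ac: (-6655/31104)·81/605 + 93/128·25/93 = 1/6 ✓
b·c³: 43/432·27 + (-6655/31104)·19683/1331 + 93/128·1 = 1/4 ✓
b·(c∘Ac): (-6655/31104)·2187/6655 + 93/128·25/93 = 1/8 ✓
b·Ac²: (-6655/31104)·243/605 + 93/128·65/279 = 1/12 ✓
b·A²c: 93/128·16/279 = 1/24 ✓; 4 stages ⇒ order 4.

4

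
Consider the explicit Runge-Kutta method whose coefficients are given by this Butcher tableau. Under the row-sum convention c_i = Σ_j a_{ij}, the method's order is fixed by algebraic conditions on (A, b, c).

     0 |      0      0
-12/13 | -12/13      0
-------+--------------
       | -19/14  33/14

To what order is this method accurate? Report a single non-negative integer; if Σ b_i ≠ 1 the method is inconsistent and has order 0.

1

b = (-19/14, 33/14)
c = (0, -12/13)
Σ b_i: (-19/14)·1 + 33/14·1 = 1 ✓
b·c: 33/14·(-12/13) = -198/91 ≠ 1/2 ⇒ order 1.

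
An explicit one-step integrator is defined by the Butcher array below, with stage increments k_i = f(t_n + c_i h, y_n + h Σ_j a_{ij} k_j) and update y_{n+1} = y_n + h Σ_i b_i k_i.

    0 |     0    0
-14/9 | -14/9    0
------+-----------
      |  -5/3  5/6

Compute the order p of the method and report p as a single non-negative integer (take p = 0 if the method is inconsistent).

0

b = (-5/3, 5/6)
c = (0, -14/9)
Σ b_i: (-5/3)·1 + 5/6·1 = -5/6 ≠ 1 ⇒ order 0.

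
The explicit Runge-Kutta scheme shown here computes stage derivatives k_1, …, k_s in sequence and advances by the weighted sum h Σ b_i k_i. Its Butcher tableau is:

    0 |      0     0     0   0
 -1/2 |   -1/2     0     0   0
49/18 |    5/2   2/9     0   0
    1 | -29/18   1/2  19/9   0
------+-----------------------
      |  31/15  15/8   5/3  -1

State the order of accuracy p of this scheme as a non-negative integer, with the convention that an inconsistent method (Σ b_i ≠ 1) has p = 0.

0

b = (31/15, 15/8, 5/3, -1)
c = (0, -1/2, 49/18, 1)
Ac = (0, 0, -1/9, 1781/324)
Σ b_i: 31/15·1 + 15/8·1 + 5/3·1 + (-1)·1 = 553/120 ≠ 1 ⇒ order 0.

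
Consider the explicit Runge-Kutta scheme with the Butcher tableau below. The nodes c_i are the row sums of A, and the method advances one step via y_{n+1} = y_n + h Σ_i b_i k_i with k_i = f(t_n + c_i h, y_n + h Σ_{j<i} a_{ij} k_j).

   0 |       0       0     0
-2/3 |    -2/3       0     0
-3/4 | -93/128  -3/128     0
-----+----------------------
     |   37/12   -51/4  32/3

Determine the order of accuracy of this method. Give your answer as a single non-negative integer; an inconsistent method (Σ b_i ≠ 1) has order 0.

b = (37/12, -51/4, 32/3)
c = (0, -2/3, -3/4)
Ac = (0, 0, 1/64)
Σ b_i: 37/12·1 + (-51/4)·1 + 32/3·1 = 1 ✓
b·c: (-51/4)·(-2/3) + 32/3·(-3/4) = 1/2 ✓
b·c²: (-51/4)·4/9 + 32/3·9/16 = 1/3 ✓
b·Ac: 32/3·1/64 = 1/6 ✓; 3 stages ⇒ order 3.

3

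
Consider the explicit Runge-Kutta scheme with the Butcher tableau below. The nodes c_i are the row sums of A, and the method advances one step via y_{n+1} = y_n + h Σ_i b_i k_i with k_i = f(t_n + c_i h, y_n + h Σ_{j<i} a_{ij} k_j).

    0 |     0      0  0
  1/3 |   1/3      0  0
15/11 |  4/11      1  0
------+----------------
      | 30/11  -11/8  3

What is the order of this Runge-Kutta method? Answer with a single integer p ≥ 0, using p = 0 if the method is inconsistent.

0

b = (30/11, -11/8, 3)
c = (0, 1/3, 15/11)
Ac = (0, 0, 1/3)
Σ b_i: 30/11·1 + (-11/8)·1 + 3·1 = 383/88 ≠ 1 ⇒ order 0.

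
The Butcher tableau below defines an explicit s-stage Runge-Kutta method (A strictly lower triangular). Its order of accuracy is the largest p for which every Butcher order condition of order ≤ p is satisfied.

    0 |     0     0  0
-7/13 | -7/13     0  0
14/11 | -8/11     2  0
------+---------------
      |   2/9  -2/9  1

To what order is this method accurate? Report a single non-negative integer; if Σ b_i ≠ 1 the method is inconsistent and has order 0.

1

b = (2/9, -2/9, 1)
c = (0, -7/13, 14/11)
Ac = (0, 0, -14/13)
Σ b_i: 2/9·1 + (-2/9)·1 + 1·1 = 1 ✓
b·c: (-2/9)·(-7/13) + 1·14/11 = 1792/1287 ≠ 1/2 ⇒ order 1.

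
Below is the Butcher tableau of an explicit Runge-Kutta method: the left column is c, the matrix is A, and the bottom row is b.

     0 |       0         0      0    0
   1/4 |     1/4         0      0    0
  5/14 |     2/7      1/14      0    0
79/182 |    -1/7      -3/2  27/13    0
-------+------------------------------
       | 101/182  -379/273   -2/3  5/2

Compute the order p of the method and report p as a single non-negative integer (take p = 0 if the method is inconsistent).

2

b = (101/182, -379/273, -2/3, 5/2)
c = (0, 1/4, 5/14, 79/182)
Ac = (0, 0, 1/56, 267/728)
Σ b_i: 101/182·1 + (-379/273)·1 + (-2/3)·1 + 5/2·1 = 1 ✓
b·c: (-379/273)·1/4 + (-2/3)·5/14 + 5/2·79/182 = 1/2 ✓
b·c²: (-379/273)·1/16 + (-2/3)·25/196 + 5/2·6241/33124 = 39647/132496 ≠ 1/3 ⇒ order 2.
b·Ac: (-2/3)·1/56 + 5/2·267/728 = 3953/4368 ≠ 1/6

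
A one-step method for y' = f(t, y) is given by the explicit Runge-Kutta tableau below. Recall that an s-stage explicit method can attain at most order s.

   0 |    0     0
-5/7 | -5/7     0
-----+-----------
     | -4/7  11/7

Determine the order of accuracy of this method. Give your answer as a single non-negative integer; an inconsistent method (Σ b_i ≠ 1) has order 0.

1

b = (-4/7, 11/7)
c = (0, -5/7)
Σ b_i: (-4/7)·1 + 11/7·1 = 1 ✓
b·c: 11/7·(-5/7) = -55/49 ≠ 1/2 ⇒ order 1.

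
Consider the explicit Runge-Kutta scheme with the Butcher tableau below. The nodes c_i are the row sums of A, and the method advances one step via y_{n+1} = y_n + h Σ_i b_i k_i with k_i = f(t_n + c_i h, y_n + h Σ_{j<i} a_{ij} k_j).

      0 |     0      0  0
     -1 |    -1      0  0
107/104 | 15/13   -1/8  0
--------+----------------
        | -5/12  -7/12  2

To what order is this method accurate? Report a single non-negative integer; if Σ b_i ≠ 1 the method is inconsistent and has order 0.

1

b = (-5/12, -7/12, 2)
c = (0, -1, 107/104)
Ac = (0, 0, 1/8)
Σ b_i: (-5/12)·1 + (-7/12)·1 + 2·1 = 1 ✓
b·c: (-7/12)·(-1) + 2·107/104 = 103/39 ≠ 1/2 ⇒ order 1.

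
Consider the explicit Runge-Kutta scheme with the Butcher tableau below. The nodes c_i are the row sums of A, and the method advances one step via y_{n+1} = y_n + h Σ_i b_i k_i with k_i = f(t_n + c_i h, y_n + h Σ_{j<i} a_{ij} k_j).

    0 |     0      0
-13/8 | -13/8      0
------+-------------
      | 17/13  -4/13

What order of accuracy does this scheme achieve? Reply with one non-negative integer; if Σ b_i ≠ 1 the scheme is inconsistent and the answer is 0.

2

b = (17/13, -4/13)
c = (0, -13/8)
Σ b_i: 17/13·1 + (-4/13)·1 = 1 ✓
b·c: (-4/13)·(-13/8) = 1/2 ✓; 2 stages ⇒ order 2.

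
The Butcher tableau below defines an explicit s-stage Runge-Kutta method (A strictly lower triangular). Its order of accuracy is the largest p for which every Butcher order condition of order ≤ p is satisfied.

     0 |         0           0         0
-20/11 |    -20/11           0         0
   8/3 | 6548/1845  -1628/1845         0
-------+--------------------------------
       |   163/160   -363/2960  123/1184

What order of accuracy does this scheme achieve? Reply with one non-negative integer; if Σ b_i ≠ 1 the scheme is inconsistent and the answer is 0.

3

b = (163/160, -363/2960, 123/1184)
c = (0, -20/11, 8/3)
Ac = (0, 0, 592/369)
Σ b_i: 163/160·1 + (-363/2960)·1 + 123/1184·1 = 1 ✓
b·c: (-363/2960)·(-20/11) + 123/1184·8/3 = 1/2 ✓
b·c²: (-363/2960)·400/121 + 123/1184·64/9 = 1/3 ✓
b·Ac: 123/1184·592/369 = 1/6 ✓; 3 stages ⇒ order 3.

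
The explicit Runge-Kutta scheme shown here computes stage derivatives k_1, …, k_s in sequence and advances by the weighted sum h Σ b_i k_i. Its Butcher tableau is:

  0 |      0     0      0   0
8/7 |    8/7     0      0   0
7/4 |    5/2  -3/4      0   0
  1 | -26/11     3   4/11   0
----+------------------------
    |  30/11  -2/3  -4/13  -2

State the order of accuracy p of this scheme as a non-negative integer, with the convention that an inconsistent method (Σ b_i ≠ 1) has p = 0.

b = (30/11, -2/3, -4/13, -2)
c = (0, 8/7, 7/4, 1)
Ac = (0, 0, -6/7, 313/77)
Σ b_i: 30/11·1 + (-2/3)·1 + (-4/13)·1 + (-2)·1 = -106/429 ≠ 1 ⇒ order 0.

0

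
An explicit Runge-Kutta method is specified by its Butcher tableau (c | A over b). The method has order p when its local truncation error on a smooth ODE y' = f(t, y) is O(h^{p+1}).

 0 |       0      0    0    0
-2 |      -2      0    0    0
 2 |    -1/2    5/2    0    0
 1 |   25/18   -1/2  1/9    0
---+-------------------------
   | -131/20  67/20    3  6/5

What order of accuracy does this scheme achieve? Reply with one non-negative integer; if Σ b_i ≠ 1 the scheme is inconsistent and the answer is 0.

2

b = (-131/20, 67/20, 3, 6/5)
c = (0, -2, 2, 1)
Ac = (0, 0, -5, 11/9)
Σ b_i: (-131/20)·1 + 67/20·1 + 3·1 + 6/5·1 = 1 ✓
b·c: 67/20·(-2) + 3·2 + 6/5·1 = 1/2 ✓
b·c²: 67/20·4 + 3·4 + 6/5·1 = 133/5 ≠ 1/3 ⇒ order 2.
b·Ac: 3·(-5) + 6/5·11/9 = -203/15 ≠ 1/6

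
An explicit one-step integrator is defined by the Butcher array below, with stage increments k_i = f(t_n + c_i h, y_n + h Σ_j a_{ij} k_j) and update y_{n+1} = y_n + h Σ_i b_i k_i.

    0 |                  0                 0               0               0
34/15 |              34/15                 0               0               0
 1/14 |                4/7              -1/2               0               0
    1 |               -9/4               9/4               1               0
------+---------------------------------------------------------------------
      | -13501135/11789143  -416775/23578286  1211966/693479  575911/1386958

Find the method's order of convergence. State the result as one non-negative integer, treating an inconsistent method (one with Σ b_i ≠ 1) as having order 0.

3

b = (-13501135/11789143, -416775/23578286, 1211966/693479, 575911/1386958)
c = (0, 34/15, 1/14, 1)
Ac = (0, 0, -17/15, 181/35)
Σ b_i: (-13501135/11789143)·1 + (-416775/23578286)·1 + 1211966/693479·1 + 575911/1386958·1 = 1 ✓
b·c: (-416775/23578286)·34/15 + 1211966/693479·1/14 + 575911/1386958·1 = 1/2 ✓
b·c²: (-416775/23578286)·1156/225 + 1211966/693479·1/196 + 575911/1386958·1 = 1/3 ✓
b·Ac: 1211966/693479·(-17/15) + 575911/1386958·181/35 = 1/6 ✓
b·c³: (-416775/23578286)·39304/3375 + 1211966/693479·1/2744 + 575911/1386958·1 = 183511469/873783540 ≠ 1/4 ⇒ order 3.
b·(c∘Ac): 1211966/693479·(-17/210) + 575911/1386958·181/35 = 41730893/20804370 ≠ 1/8
b·Ac²: 1211966/693479·(-578/225) + 575911/1386958·56669/4900 = 546408449/1747567080 ≠ 1/12
b·A²c: 575911/1386958·(-17/15) = -9790487/20804370 ≠ 1/24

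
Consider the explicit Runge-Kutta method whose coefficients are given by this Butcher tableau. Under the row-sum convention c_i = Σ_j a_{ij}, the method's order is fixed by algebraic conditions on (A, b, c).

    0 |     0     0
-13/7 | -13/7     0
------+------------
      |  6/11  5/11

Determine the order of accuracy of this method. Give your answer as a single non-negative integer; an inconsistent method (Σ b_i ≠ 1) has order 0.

1

b = (6/11, 5/11)
c = (0, -13/7)
Σ b_i: 6/11·1 + 5/11·1 = 1 ✓
b·c: 5/11·(-13/7) = -65/77 ≠ 1/2 ⇒ order 1.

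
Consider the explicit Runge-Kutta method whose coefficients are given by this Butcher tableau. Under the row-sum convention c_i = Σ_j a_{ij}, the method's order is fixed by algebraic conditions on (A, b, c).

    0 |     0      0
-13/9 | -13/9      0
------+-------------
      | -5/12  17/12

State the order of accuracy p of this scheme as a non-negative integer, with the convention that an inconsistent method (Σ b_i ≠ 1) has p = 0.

1

b = (-5/12, 17/12)
c = (0, -13/9)
Σ b_i: (-5/12)·1 + 17/12·1 = 1 ✓
b·c: 17/12·(-13/9) = -221/108 ≠ 1/2 ⇒ order 1.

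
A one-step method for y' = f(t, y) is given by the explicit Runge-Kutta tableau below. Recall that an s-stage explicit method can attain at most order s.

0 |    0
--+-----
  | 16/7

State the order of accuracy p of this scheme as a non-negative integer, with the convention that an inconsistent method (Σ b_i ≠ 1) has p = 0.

0

b = (16/7)
c = (0)
Σ b_i: 16/7·1 = 16/7 ≠ 1 ⇒ order 0.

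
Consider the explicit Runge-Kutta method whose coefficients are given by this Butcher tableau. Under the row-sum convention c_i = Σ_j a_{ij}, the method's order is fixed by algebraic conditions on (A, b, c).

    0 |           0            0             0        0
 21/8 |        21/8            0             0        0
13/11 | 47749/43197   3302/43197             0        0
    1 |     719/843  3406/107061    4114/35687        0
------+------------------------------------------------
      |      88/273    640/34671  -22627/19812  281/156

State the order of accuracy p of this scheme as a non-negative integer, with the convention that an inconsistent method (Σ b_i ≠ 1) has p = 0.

4

b = (88/273, 640/34671, -22627/19812, 281/156)
c = (0, 21/8, 13/11, 1)
Ac = (0, 0, 1651/8228, 247/1124)
Σ b_i: 88/273·1 + 640/34671·1 + (-22627/19812)·1 + 281/156·1 = 1 ✓
b·c: 640/34671·21/8 + (-22627/19812)·13/11 + 281/156·1 = 1/2 ✓
b·c²: 640/34671·441/64 + (-22627/19812)·169/121 + 281/156·1 = 1/3 ✓
b·Ac: (-22627/19812)·1651/8228 + 281/156·247/1124 = 1/6 ✓
b·c³: 640/34671·9261/512 + (-22627/19812)·2197/1331 + 281/156·1 = 1/4 ✓
b·(c∘Ac): (-22627/19812)·21463/90508 + 281/156·247/1124 = 1/8 ✓
b·Ac²: (-22627/19812)·34671/65824 + 281/156·3419/8992 = 1/12 ✓
b·A²c: 281/156·13/562 = 1/24 ✓; 4 stages ⇒ order 4.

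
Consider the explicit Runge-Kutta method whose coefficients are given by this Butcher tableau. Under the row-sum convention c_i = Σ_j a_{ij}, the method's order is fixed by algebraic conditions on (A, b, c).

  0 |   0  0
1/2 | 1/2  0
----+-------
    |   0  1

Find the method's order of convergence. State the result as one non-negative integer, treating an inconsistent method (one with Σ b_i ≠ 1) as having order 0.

2

b = (0, 1)
c = (0, 1/2)
Σ b_i: 1·1 = 1 ✓
b·c: 1·1/2 = 1/2 ✓; 2 stages ⇒ order 2.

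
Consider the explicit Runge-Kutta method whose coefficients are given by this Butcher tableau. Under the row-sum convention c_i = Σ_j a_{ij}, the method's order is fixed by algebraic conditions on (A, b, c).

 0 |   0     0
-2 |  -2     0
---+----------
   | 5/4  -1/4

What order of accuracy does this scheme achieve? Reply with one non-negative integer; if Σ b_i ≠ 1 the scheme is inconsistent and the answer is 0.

2

b = (5/4, -1/4)
c = (0, -2)
Σ b_i: 5/4·1 + (-1/4)·1 = 1 ✓
b·c: (-1/4)·(-2) = 1/2 ✓; 2 stages ⇒ order 2.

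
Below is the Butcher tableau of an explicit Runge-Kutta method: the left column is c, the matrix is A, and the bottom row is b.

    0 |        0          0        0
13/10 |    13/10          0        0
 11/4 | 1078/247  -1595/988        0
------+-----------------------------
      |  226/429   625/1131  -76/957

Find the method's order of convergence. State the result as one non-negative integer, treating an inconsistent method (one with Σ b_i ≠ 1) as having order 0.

b = (226/429, 625/1131, -76/957)
c = (0, 13/10, 11/4)
Ac = (0, 0, -319/152)
Σ b_i: 226/429·1 + 625/1131·1 + (-76/957)·1 = 1 ✓
b·c: 625/1131·13/10 + (-76/957)·11/4 = 1/2 ✓
b·c²: 625/1131·169/100 + (-76/957)·121/16 = 1/3 ✓
b·Ac: (-76/957)·(-319/152) = 1/6 ✓; 3 stages ⇒ order 3.

3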